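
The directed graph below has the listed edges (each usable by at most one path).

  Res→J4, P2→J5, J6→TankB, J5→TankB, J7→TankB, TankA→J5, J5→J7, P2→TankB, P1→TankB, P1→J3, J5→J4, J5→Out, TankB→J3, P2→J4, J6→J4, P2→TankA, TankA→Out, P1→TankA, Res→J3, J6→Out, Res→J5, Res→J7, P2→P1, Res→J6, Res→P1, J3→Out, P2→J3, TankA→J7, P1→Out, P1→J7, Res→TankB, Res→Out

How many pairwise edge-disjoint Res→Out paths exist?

Assign every edge capacity 1; by Menger, the answer equals the max flow.
Path Res→Out (+1); total 1.
Path Res→P1→Out (+1); total 2.
Path Res→J6→Out (+1); total 3.
Path Res→J3→Out (+1); total 4.
Path Res→J5→Out (+1); total 5.
No residual Res→Out path; max flow = 5.
Certifying cut of size 5: {J3→Out, Res→J5, Res→J6, Res→Out, Res→P1}.

5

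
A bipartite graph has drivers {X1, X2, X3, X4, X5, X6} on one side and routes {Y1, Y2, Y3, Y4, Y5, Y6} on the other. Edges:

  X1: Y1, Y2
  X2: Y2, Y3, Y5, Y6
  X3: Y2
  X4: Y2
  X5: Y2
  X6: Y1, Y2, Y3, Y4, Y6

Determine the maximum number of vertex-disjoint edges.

Unit-capacity flow: source→left, listed edges, right→sink; max matching = max flow.
Augmenting path X1→Y1 (+1); matched 1.
Augmenting path X2→Y2 (+1); matched 2.
Augmenting path X6→Y3 (+1); matched 3.
Augmenting path X3→Y2→X2→Y5 (+1); matched 4.
No augmenting path remains; maximum matching = 4.
König certificate: {X1, X2, X6, Y2} is a vertex cover of size 4 (every listed pair touches it), so no matching can be larger.

4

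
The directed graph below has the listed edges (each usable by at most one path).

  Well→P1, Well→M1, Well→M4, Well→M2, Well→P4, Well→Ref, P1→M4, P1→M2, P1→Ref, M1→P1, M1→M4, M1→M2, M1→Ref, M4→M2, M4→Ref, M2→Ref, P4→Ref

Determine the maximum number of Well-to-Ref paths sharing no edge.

Assign every edge capacity 1; by Menger, the answer equals the max flow.
Path Well→Ref (+1); total 1.
Path Well→P1→Ref (+1); total 2.
Path Well→M1→Ref (+1); total 3.
Path Well→M4→Ref (+1); total 4.
Path Well→M2→Ref (+1); total 5.
Path Well→P4→Ref (+1); total 6.
No residual Well→Ref path; max flow = 6.
Certifying cut of size 6: {Well→M1, Well→M2, Well→M4, Well→P1, Well→P4, Well→Ref}.

6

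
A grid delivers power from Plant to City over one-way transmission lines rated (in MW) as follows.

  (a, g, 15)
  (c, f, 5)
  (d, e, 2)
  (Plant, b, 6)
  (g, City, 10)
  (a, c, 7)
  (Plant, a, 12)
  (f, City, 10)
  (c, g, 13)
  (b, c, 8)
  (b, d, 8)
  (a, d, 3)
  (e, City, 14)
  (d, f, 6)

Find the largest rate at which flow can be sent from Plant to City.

18

Augment Plant→a→g→City: bottleneck 10, flow now 10.
Augment Plant→a→c→f→City: bottleneck 2, flow now 12.
Augment Plant→b→c→f→City: bottleneck 3, flow now 15.
Augment Plant→b→d→e→City: bottleneck 2, flow now 17.
Augment Plant→b→d→f→City: bottleneck 1, flow now 18.
No augmenting path remains; maximum flow = 18.
In the residual graph, reachable from Plant: {Plant}.
Min-cut edges: Plant→a (12), Plant→b (6); capacity 12 + 6 = 18.
This cut is saturated, so no flow can exceed 18.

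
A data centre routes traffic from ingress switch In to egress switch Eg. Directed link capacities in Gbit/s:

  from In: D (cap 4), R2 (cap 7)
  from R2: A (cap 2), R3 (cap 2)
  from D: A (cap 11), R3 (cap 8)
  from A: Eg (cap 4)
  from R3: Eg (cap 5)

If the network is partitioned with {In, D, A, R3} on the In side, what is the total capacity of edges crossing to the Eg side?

Edges leaving {In, D, A, R3}: In→R2 (7), A→Eg (4), R3→Eg (5).
Cut capacity = 7 + 4 + 5 = 16.

16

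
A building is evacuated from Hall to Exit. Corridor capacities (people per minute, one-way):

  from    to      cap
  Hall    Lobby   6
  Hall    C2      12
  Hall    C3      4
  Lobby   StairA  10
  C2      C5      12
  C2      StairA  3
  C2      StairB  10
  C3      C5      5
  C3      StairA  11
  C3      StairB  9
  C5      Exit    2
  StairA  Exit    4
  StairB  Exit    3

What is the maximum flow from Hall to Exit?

Augment Hall→Lobby→StairA→Exit: bottleneck 4, flow now 4.
Augment Hall→C2→C5→Exit: bottleneck 2, flow now 6.
Augment Hall→C2→StairB→Exit: bottleneck 3, flow now 9.
No augmenting path remains; maximum flow = 9.
In the residual graph, reachable from Hall: {Hall, Lobby, C2, C3, C5, StairA, StairB}.
Min-cut edges: C5→Exit (2), StairA→Exit (4), StairB→Exit (3); capacity 2 + 4 + 3 = 9.
This cut is saturated, so no flow can exceed 9.

9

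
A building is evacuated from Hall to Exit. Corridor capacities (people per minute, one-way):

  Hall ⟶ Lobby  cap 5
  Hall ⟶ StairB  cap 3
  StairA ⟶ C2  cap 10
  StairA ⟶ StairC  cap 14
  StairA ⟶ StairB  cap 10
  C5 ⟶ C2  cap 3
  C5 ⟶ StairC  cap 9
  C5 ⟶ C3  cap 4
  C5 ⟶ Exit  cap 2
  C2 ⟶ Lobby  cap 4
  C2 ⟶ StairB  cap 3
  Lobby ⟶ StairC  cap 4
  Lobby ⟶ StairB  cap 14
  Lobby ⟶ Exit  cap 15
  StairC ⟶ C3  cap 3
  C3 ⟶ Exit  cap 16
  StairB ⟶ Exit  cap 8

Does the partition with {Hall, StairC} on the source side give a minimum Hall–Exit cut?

Given cut capacity: 5 + 3 + 3 = 11.
Augment Hall→Lobby→Exit: bottleneck 5, flow now 5.
Augment Hall→StairB→Exit: bottleneck 3, flow now 8.
No augmenting path remains; maximum flow = 8.
In the residual graph, reachable from Hall: {Hall}.
Min-cut edges: Hall→Lobby (5), Hall→StairB (3); capacity 5 + 3 = 8.
Cut capacity 11 exceeds the max flow 8, so it is not minimum.

No — its capacity is 11, but the minimum cut has capacity 8.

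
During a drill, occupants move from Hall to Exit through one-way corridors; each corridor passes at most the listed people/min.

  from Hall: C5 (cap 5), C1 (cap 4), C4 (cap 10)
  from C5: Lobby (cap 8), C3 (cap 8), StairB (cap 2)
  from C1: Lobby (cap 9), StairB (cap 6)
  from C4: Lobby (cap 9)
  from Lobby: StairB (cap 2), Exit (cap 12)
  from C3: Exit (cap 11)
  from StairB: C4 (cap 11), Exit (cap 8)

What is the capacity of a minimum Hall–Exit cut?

Augment Hall→C5→Lobby→Exit: bottleneck 5, flow now 5.
Augment Hall→C1→Lobby→Exit: bottleneck 4, flow now 9.
Augment Hall→C4→Lobby→Exit: bottleneck 3, flow now 12.
Augment Hall→C4→Lobby→StairB→Exit: bottleneck 2, flow now 14.
Augment Hall→C4→Lobby→C5→C3→Exit: bottleneck 4, flow now 18. (uses reverse residual edge)
No augmenting path remains; maximum flow = 18.
By max-flow min-cut, the minimum cut capacity equals the max flow.
In the residual graph, reachable from Hall: {Hall, C4}.
Min-cut edges: Hall→C5 (5), Hall→C1 (4), C4→Lobby (9); capacity 5 + 4 + 9 = 18.

18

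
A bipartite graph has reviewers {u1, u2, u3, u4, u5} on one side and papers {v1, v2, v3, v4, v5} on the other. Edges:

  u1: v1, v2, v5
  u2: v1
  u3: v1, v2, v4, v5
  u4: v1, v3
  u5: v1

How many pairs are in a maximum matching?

4

Unit-capacity flow: source→left, listed edges, right→sink; max matching = max flow.
Augmenting path u1→v1 (+1); matched 1.
Augmenting path u3→v2 (+1); matched 2.
Augmenting path u4→v3 (+1); matched 3.
Augmenting path u2→v1→u1→v5 (+1); matched 4.
No augmenting path remains; maximum matching = 4.
König certificate: {u1, u3, u4, v1} is a vertex cover of size 4 (every listed pair touches it), so no matching can be larger.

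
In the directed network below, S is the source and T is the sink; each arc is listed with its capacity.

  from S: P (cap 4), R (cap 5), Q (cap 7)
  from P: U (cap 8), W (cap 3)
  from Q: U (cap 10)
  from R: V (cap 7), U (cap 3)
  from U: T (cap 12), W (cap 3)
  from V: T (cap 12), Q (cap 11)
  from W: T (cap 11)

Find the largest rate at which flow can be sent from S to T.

16

Augment S→P→U→T: bottleneck 4, flow now 4.
Augment S→Q→U→T: bottleneck 7, flow now 11.
Augment S→R→U→T: bottleneck 1, flow now 12.
Augment S→R→V→T: bottleneck 4, flow now 16.
No augmenting path remains; maximum flow = 16.
In the residual graph, reachable from S: {S}.
Min-cut edges: S→P (4), S→Q (7), S→R (5); capacity 4 + 7 + 5 = 16.
This cut is saturated, so no flow can exceed 16.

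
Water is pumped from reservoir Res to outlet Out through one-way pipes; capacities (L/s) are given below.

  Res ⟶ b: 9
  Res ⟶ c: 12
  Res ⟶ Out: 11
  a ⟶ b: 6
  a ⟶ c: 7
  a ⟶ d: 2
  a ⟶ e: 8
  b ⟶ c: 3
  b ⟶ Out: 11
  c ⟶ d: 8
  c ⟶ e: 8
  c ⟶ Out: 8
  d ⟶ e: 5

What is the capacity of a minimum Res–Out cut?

28

Augment Res→Out: bottleneck 11, flow now 11.
Augment Res→b→Out: bottleneck 9, flow now 20.
Augment Res→c→Out: bottleneck 8, flow now 28.
No augmenting path remains; maximum flow = 28.
By max-flow min-cut, the minimum cut capacity equals the max flow.
In the residual graph, reachable from Res: {Res, c, d, e}.
Min-cut edges: Res→b (9), Res→Out (11), c→Out (8); capacity 9 + 11 + 8 = 28.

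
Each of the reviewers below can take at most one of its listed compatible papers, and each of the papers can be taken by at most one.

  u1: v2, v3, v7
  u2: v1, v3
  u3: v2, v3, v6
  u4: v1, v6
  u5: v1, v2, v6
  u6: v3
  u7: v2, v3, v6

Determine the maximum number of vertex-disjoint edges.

5

Unit-capacity flow: source→left, listed edges, right→sink; max matching = max flow.
Augmenting path u1→v2 (+1); matched 1.
Augmenting path u2→v1 (+1); matched 2.
Augmenting path u3→v3 (+1); matched 3.
Augmenting path u4→v6 (+1); matched 4.
Augmenting path u5→v2→u1→v7 (+1); matched 5.
No augmenting path remains; maximum matching = 5.
König certificate: {u1, v1, v2, v3, v6} is a vertex cover of size 5 (every listed pair touches it), so no matching can be larger.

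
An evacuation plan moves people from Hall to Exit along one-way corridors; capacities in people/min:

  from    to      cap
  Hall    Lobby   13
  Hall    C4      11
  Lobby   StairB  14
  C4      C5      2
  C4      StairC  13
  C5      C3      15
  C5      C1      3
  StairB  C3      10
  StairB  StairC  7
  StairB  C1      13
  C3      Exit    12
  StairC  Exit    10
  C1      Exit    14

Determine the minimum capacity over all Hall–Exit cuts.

24

Augment Hall→C4→StairC→Exit: bottleneck 10, flow now 10.
Augment Hall→Lobby→StairB→C3→Exit: bottleneck 10, flow now 20.
Augment Hall→Lobby→StairB→C1→Exit: bottleneck 3, flow now 23.
Augment Hall→C4→C5→C3→Exit: bottleneck 1, flow now 24.
No augmenting path remains; maximum flow = 24.
By max-flow min-cut, the minimum cut capacity equals the max flow.
In the residual graph, reachable from Hall: {Hall}.
Min-cut edges: Hall→Lobby (13), Hall→C4 (11); capacity 13 + 11 = 24.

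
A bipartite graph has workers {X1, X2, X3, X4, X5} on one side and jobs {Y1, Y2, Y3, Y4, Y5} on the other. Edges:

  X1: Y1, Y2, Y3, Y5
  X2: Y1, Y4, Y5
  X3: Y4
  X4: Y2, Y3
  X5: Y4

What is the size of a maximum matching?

4

Unit-capacity flow: source→left, listed edges, right→sink; max matching = max flow.
Augmenting path X1→Y1 (+1); matched 1.
Augmenting path X2→Y4 (+1); matched 2.
Augmenting path X4→Y2 (+1); matched 3.
Augmenting path X3→Y4→X2→Y5 (+1); matched 4.
No augmenting path remains; maximum matching = 4.
König certificate: {X1, X2, X4, Y4} is a vertex cover of size 4 (every listed pair touches it), so no matching can be larger.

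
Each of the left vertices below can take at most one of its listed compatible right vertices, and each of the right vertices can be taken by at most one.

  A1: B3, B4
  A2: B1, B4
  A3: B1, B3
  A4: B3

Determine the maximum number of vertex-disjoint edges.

3

Unit-capacity flow: source→left, listed edges, right→sink; max matching = max flow.
Augmenting path A1→B3 (+1); matched 1.
Augmenting path A2→B1 (+1); matched 2.
Augmenting path A3→B1→A2→B4 (+1); matched 3.
No augmenting path remains; maximum matching = 3.
König certificate: {B1, B3, B4} is a vertex cover of size 3 (every listed pair touches it), so no matching can be larger.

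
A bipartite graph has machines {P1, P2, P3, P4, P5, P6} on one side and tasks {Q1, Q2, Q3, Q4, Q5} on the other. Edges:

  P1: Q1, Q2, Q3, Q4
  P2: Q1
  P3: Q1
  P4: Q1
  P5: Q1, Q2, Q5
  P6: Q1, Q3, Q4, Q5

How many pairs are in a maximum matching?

Unit-capacity flow: source→left, listed edges, right→sink; max matching = max flow.
Augmenting path P1→Q1 (+1); matched 1.
Augmenting path P5→Q2 (+1); matched 2.
Augmenting path P6→Q3 (+1); matched 3.
Augmenting path P2→Q1→P1→Q4 (+1); matched 4.
No augmenting path remains; maximum matching = 4.
König certificate: {P1, P5, P6, Q1} is a vertex cover of size 4 (every listed pair touches it), so no matching can be larger.

4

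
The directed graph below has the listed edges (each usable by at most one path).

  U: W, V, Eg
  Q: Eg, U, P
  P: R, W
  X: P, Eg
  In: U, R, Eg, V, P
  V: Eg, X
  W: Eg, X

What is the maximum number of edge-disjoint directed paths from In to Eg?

4

Assign every edge capacity 1; by Menger, the answer equals the max flow.
Path In→Eg (+1); total 1.
Path In→U→Eg (+1); total 2.
Path In→V→Eg (+1); total 3.
Path In→P→W→Eg (+1); total 4.
No residual In→Eg path; max flow = 4.
Certifying cut of size 4: {In→Eg, In→P, In→U, In→V}.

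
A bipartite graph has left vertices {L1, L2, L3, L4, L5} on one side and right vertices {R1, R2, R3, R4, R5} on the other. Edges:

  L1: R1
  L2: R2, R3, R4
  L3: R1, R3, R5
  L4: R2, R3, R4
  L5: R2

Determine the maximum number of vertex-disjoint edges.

5

Unit-capacity flow: source→left, listed edges, right→sink; max matching = max flow.
Augmenting path L1→R1 (+1); matched 1.
Augmenting path L2→R2 (+1); matched 2.
Augmenting path L3→R3 (+1); matched 3.
Augmenting path L4→R4 (+1); matched 4.
Augmenting path L5→R2→L2→R3→L3→R5 (+1); matched 5.
No augmenting path remains; maximum matching = 5.
König certificate: {L1, L2, L3, L4, L5} is a vertex cover of size 5 (every listed pair touches it), so no matching can be larger.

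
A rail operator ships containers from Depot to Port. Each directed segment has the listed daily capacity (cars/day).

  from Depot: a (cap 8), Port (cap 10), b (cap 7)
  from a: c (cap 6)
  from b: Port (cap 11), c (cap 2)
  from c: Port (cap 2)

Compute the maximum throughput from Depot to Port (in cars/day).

Augment Depot→Port: bottleneck 10, flow now 10.
Augment Depot→b→Port: bottleneck 7, flow now 17.
Augment Depot→a→c→Port: bottleneck 2, flow now 19.
No augmenting path remains; maximum flow = 19.
In the residual graph, reachable from Depot: {Depot, a, c}.
Min-cut edges: Depot→b (7), Depot→Port (10), c→Port (2); capacity 7 + 10 + 2 = 19.
This cut is saturated, so no flow can exceed 19.

19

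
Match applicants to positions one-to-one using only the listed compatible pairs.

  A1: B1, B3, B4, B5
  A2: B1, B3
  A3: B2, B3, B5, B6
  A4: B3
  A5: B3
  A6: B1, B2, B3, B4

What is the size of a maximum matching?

5

Unit-capacity flow: source→left, listed edges, right→sink; max matching = max flow.
Augmenting path A1→B1 (+1); matched 1.
Augmenting path A2→B3 (+1); matched 2.
Augmenting path A3→B2 (+1); matched 3.
Augmenting path A6→B4 (+1); matched 4.
Augmenting path A4→B3→A2→B1→A1→B5 (+1); matched 5.
No augmenting path remains; maximum matching = 5.
König certificate: {A1, A2, A3, A6, B3} is a vertex cover of size 5 (every listed pair touches it), so no matching can be larger.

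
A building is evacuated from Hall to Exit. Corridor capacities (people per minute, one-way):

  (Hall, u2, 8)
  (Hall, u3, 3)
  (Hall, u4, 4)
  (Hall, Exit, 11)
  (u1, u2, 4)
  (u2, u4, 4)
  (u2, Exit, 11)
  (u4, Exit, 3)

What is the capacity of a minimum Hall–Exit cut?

Augment Hall→Exit: bottleneck 11, flow now 11.
Augment Hall→u2→Exit: bottleneck 8, flow now 19.
Augment Hall→u4→Exit: bottleneck 3, flow now 22.
No augmenting path remains; maximum flow = 22.
By max-flow min-cut, the minimum cut capacity equals the max flow.
In the residual graph, reachable from Hall: {Hall, u3, u4}.
Min-cut edges: Hall→u2 (8), Hall→Exit (11), u4→Exit (3); capacity 8 + 11 + 3 = 22.

22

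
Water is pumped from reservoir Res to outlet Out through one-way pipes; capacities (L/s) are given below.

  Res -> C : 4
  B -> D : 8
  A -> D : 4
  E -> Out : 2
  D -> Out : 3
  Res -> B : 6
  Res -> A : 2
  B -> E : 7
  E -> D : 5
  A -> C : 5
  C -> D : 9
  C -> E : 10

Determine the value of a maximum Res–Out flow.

5

Augment Res→A→D→Out: bottleneck 2, flow now 2.
Augment Res→B→D→Out: bottleneck 1, flow now 3.
Augment Res→B→E→Out: bottleneck 2, flow now 5.
No augmenting path remains; maximum flow = 5.
In the residual graph, reachable from Res: {Res, A, B, C, D, E}.
Min-cut edges: D→Out (3), E→Out (2); capacity 3 + 2 = 5.
This cut is saturated, so no flow can exceed 5.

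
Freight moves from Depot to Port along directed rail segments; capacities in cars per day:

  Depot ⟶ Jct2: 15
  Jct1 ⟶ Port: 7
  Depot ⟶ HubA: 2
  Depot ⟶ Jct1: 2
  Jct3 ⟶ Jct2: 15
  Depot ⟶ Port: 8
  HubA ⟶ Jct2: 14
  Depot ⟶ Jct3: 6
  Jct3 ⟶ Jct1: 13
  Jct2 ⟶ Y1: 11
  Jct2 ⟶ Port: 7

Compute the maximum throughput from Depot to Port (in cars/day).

22

Augment Depot→Port: bottleneck 8, flow now 8.
Augment Depot→Jct1→Port: bottleneck 2, flow now 10.
Augment Depot→Jct2→Port: bottleneck 7, flow now 17.
Augment Depot→Jct3→Jct1→Port: bottleneck 5, flow now 22.
No augmenting path remains; maximum flow = 22.
In the residual graph, reachable from Depot: {Depot, Jct3, HubA, Jct1, Jct2, Y1}.
Min-cut edges: Depot→Port (8), Jct1→Port (7), Jct2→Port (7); capacity 8 + 7 + 7 = 22.
This cut is saturated, so no flow can exceed 22.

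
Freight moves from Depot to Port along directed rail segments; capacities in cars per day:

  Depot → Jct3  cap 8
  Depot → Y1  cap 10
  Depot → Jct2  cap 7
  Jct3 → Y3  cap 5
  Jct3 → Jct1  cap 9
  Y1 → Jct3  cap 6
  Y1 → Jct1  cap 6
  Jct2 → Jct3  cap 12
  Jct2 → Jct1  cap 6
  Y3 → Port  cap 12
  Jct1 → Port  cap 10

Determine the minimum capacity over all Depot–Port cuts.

Augment Depot→Jct3→Y3→Port: bottleneck 5, flow now 5.
Augment Depot→Jct3→Jct1→Port: bottleneck 3, flow now 8.
Augment Depot→Y1→Jct1→Port: bottleneck 6, flow now 14.
Augment Depot→Jct2→Jct1→Port: bottleneck 1, flow now 15.
No augmenting path remains; maximum flow = 15.
By max-flow min-cut, the minimum cut capacity equals the max flow.
In the residual graph, reachable from Depot: {Depot, Jct3, Y1, Jct2, Jct1}.
Min-cut edges: Jct3→Y3 (5), Jct1→Port (10); capacity 5 + 10 = 15.

15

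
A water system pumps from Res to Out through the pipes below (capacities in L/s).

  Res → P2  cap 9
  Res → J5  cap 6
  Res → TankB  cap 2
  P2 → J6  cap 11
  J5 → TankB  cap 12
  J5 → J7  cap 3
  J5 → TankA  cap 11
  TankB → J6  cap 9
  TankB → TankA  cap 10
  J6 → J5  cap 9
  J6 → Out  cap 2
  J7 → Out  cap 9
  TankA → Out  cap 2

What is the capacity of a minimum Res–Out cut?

Augment Res→P2→J6→Out: bottleneck 2, flow now 2.
Augment Res→J5→J7→Out: bottleneck 3, flow now 5.
Augment Res→J5→TankA→Out: bottleneck 2, flow now 7.
No augmenting path remains; maximum flow = 7.
By max-flow min-cut, the minimum cut capacity equals the max flow.
In the residual graph, reachable from Res: {Res, P2, J5, TankB, J6, TankA}.
Min-cut edges: J5→J7 (3), J6→Out (2), TankA→Out (2); capacity 3 + 2 + 2 = 7.

7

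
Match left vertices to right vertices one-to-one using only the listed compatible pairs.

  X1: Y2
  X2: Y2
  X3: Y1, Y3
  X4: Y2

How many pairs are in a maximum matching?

2

Unit-capacity flow: source→left, listed edges, right→sink; max matching = max flow.
Augmenting path X1→Y2 (+1); matched 1.
Augmenting path X3→Y1 (+1); matched 2.
No augmenting path remains; maximum matching = 2.
König certificate: {X3, Y2} is a vertex cover of size 2 (every listed pair touches it), so no matching can be larger.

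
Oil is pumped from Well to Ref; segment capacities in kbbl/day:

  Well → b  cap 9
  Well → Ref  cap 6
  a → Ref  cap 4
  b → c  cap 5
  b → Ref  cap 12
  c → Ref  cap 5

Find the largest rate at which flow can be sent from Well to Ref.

Augment Well→Ref: bottleneck 6, flow now 6.
Augment Well→b→Ref: bottleneck 9, flow now 15.
No augmenting path remains; maximum flow = 15.
In the residual graph, reachable from Well: {Well}.
Min-cut edges: Well→b (9), Well→Ref (6); capacity 9 + 6 = 15.
This cut is saturated, so no flow can exceed 15.

15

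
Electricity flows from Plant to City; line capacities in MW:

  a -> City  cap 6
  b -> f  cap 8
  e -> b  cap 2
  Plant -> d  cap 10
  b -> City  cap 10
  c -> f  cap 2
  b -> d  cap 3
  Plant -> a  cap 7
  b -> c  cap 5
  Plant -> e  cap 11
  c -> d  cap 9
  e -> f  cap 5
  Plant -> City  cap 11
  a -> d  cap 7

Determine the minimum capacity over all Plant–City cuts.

19

Augment Plant→City: bottleneck 11, flow now 11.
Augment Plant→a→City: bottleneck 6, flow now 17.
Augment Plant→e→b→City: bottleneck 2, flow now 19.
No augmenting path remains; maximum flow = 19.
By max-flow min-cut, the minimum cut capacity equals the max flow.
In the residual graph, reachable from Plant: {Plant, a, d, e, f}.
Min-cut edges: Plant→City (11), a→City (6), e→b (2); capacity 11 + 6 + 2 = 19.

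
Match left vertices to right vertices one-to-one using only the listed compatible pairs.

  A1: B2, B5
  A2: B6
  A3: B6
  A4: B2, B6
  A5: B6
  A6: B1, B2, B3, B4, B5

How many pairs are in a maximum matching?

Unit-capacity flow: source→left, listed edges, right→sink; max matching = max flow.
Augmenting path A1→B2 (+1); matched 1.
Augmenting path A2→B6 (+1); matched 2.
Augmenting path A6→B1 (+1); matched 3.
Augmenting path A4→B2→A1→B5 (+1); matched 4.
No augmenting path remains; maximum matching = 4.
König certificate: {A1, A4, A6, B6} is a vertex cover of size 4 (every listed pair touches it), so no matching can be larger.

4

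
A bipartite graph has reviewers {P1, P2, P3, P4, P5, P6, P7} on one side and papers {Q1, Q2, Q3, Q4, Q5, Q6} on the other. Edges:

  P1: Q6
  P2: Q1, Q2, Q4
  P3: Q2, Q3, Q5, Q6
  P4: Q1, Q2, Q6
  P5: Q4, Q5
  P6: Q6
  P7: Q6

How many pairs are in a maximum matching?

5

Unit-capacity flow: source→left, listed edges, right→sink; max matching = max flow.
Augmenting path P1→Q6 (+1); matched 1.
Augmenting path P2→Q1 (+1); matched 2.
Augmenting path P3→Q2 (+1); matched 3.
Augmenting path P5→Q4 (+1); matched 4.
Augmenting path P4→Q2→P3→Q3 (+1); matched 5.
No augmenting path remains; maximum matching = 5.
König certificate: {P2, P3, P4, P5, Q6} is a vertex cover of size 5 (every listed pair touches it), so no matching can be larger.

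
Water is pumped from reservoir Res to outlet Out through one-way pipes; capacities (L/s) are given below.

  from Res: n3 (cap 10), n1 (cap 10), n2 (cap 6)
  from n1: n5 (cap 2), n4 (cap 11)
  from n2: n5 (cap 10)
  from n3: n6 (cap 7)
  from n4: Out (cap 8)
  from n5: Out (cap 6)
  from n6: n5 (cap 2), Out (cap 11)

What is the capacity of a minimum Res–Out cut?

Augment Res→n1→n4→Out: bottleneck 8, flow now 8.
Augment Res→n1→n5→Out: bottleneck 2, flow now 10.
Augment Res→n2→n5→Out: bottleneck 4, flow now 14.
Augment Res→n3→n6→Out: bottleneck 7, flow now 21.
No augmenting path remains; maximum flow = 21.
By max-flow min-cut, the minimum cut capacity equals the max flow.
In the residual graph, reachable from Res: {Res, n1, n2, n3, n4, n5}.
Min-cut edges: n3→n6 (7), n4→Out (8), n5→Out (6); capacity 7 + 8 + 6 = 21.

21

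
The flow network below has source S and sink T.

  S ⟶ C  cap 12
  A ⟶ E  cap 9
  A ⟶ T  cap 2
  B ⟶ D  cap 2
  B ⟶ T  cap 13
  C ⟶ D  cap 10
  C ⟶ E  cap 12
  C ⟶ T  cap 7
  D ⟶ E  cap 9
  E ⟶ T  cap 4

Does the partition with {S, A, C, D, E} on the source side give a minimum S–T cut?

Given cut capacity: 2 + 7 + 4 = 13.
Augment S→C→T: bottleneck 7, flow now 7.
Augment S→C→E→T: bottleneck 4, flow now 11.
No augmenting path remains; maximum flow = 11.
In the residual graph, reachable from S: {S, C, D, E}.
Min-cut edges: C→T (7), E→T (4); capacity 7 + 4 = 11.
Cut capacity 13 exceeds the max flow 11, so it is not minimum.

No — its capacity is 13, but the minimum cut has capacity 11.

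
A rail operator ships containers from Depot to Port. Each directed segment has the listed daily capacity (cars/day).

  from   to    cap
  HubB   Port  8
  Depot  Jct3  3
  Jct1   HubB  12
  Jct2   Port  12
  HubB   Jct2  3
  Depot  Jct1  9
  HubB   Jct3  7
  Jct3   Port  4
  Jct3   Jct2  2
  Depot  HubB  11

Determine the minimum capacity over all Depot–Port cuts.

Augment Depot→HubB→Port: bottleneck 8, flow now 8.
Augment Depot→Jct3→Port: bottleneck 3, flow now 11.
Augment Depot→HubB→Jct3→Port: bottleneck 1, flow now 12.
Augment Depot→HubB→Jct2→Port: bottleneck 2, flow now 14.
Augment Depot→Jct1→HubB→Jct2→Port: bottleneck 1, flow now 15.
Augment Depot→Jct1→HubB→Jct3→Jct2→Port: bottleneck 2, flow now 17.
No augmenting path remains; maximum flow = 17.
By max-flow min-cut, the minimum cut capacity equals the max flow.
In the residual graph, reachable from Depot: {Depot, Jct1, HubB, Jct3}.
Min-cut edges: HubB→Jct2 (3), HubB→Port (8), Jct3→Jct2 (2), Jct3→Port (4); capacity 3 + 8 + 2 + 4 = 17.

17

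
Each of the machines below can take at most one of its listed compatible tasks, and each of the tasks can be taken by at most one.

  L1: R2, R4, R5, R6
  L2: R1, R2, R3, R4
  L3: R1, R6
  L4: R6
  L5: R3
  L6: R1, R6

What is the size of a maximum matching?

Unit-capacity flow: source→left, listed edges, right→sink; max matching = max flow.
Augmenting path L1→R2 (+1); matched 1.
Augmenting path L2→R1 (+1); matched 2.
Augmenting path L3→R6 (+1); matched 3.
Augmenting path L5→R3 (+1); matched 4.
Augmenting path L6→R1→L2→R4 (+1); matched 5.
No augmenting path remains; maximum matching = 5.
König certificate: {L1, L2, L5, R1, R6} is a vertex cover of size 5 (every listed pair touches it), so no matching can be larger.

5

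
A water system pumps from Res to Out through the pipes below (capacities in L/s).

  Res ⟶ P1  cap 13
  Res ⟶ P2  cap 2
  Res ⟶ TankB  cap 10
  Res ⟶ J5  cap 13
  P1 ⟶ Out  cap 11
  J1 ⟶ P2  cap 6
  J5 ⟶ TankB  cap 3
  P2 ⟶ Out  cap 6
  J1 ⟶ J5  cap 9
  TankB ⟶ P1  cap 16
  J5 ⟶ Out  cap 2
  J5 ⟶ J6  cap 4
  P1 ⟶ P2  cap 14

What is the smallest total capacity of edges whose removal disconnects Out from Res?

19

Augment Res→J5→Out: bottleneck 2, flow now 2.
Augment Res→P1→Out: bottleneck 11, flow now 13.
Augment Res→P2→Out: bottleneck 2, flow now 15.
Augment Res→P1→P2→Out: bottleneck 2, flow now 17.
Augment Res→TankB→P1→P2→Out: bottleneck 2, flow now 19.
No augmenting path remains; maximum flow = 19.
By max-flow min-cut, the minimum cut capacity equals the max flow.
In the residual graph, reachable from Res: {Res, J5, TankB, P1, J6, P2}.
Min-cut edges: J5→Out (2), P1→Out (11), P2→Out (6); capacity 2 + 11 + 6 = 19.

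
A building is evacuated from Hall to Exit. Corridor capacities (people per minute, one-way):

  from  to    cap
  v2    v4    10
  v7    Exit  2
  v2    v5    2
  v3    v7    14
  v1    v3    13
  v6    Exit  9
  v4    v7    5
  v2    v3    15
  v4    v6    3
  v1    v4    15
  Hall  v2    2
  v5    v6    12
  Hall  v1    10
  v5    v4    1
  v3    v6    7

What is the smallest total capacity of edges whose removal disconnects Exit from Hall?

11

Augment Hall→v1→v3→v6→Exit: bottleneck 7, flow now 7.
Augment Hall→v1→v3→v7→Exit: bottleneck 2, flow now 9.
Augment Hall→v1→v4→v6→Exit: bottleneck 1, flow now 10.
Augment Hall→v2→v4→v6→Exit: bottleneck 1, flow now 11.
No augmenting path remains; maximum flow = 11.
By max-flow min-cut, the minimum cut capacity equals the max flow.
In the residual graph, reachable from Hall: {Hall, v1, v2, v3, v4, v5, v6, v7}.
Min-cut edges: v6→Exit (9), v7→Exit (2); capacity 9 + 2 = 11.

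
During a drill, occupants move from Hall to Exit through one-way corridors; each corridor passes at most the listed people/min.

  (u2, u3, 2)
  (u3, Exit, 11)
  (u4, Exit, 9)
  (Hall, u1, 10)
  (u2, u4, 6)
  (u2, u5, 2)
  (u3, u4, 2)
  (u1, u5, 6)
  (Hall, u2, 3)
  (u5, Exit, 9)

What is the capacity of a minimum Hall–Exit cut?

9

Augment Hall→u1→u5→Exit: bottleneck 6, flow now 6.
Augment Hall→u2→u3→Exit: bottleneck 2, flow now 8.
Augment Hall→u2→u4→Exit: bottleneck 1, flow now 9.
No augmenting path remains; maximum flow = 9.
By max-flow min-cut, the minimum cut capacity equals the max flow.
In the residual graph, reachable from Hall: {Hall, u1}.
Min-cut edges: Hall→u2 (3), u1→u5 (6); capacity 3 + 6 = 9.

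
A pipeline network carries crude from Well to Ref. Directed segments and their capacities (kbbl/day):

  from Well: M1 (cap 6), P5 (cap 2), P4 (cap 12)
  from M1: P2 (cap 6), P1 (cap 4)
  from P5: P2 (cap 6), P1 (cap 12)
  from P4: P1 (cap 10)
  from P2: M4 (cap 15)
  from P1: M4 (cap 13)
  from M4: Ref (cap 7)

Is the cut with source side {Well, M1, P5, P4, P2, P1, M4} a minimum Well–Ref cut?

Given cut capacity: 7 = 7.
Augment Well→M1→P2→M4→Ref: bottleneck 6, flow now 6.
Augment Well→P5→P2→M4→Ref: bottleneck 1, flow now 7.
No augmenting path remains; maximum flow = 7.
Cut capacity 7 equals the max flow, so it is a minimum cut.

Yes — it is a minimum cut (capacity 7).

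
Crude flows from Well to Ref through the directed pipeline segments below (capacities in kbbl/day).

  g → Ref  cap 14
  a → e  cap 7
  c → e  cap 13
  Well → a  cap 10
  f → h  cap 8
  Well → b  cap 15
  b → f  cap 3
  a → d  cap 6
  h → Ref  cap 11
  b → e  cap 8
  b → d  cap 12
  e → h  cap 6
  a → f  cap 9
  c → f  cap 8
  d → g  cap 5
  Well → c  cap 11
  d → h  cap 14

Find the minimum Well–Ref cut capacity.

Augment Well→a→d→g→Ref: bottleneck 5, flow now 5.
Augment Well→a→d→h→Ref: bottleneck 1, flow now 6.
Augment Well→a→e→h→Ref: bottleneck 4, flow now 10.
Augment Well→b→d→h→Ref: bottleneck 6, flow now 16.
No augmenting path remains; maximum flow = 16.
By max-flow min-cut, the minimum cut capacity equals the max flow.
In the residual graph, reachable from Well: {Well, a, b, c, d, e, f, h}.
Min-cut edges: d→g (5), h→Ref (11); capacity 5 + 11 = 16.

16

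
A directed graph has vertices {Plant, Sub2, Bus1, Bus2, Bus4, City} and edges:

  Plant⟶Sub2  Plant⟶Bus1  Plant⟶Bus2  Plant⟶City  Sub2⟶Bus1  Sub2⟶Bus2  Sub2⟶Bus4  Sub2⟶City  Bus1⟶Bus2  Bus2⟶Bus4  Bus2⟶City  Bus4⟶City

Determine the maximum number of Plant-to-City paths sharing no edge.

4

Assign every edge capacity 1; by Menger, the answer equals the max flow.
Path Plant→City (+1); total 1.
Path Plant→Sub2→City (+1); total 2.
Path Plant→Bus2→City (+1); total 3.
Path Plant→Bus1→Bus2→Bus4→City (+1); total 4.
No residual Plant→City path; max flow = 4.
Certifying cut of size 4: {Plant→Bus1, Plant→Bus2, Plant→City, Plant→Sub2}.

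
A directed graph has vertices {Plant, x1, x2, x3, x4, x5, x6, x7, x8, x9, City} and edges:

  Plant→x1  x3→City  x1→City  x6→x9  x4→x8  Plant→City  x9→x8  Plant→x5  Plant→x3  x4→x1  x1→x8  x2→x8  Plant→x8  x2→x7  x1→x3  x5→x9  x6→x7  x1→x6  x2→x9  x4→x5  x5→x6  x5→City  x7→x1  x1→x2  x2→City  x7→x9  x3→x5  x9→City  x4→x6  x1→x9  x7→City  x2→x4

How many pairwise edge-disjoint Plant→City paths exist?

4

Assign every edge capacity 1; by Menger, the answer equals the max flow.
Path Plant→City (+1); total 1.
Path Plant→x1→City (+1); total 2.
Path Plant→x3→City (+1); total 3.
Path Plant→x5→City (+1); total 4.
No residual Plant→City path; max flow = 4.
Certifying cut of size 4: {Plant→City, Plant→x1, Plant→x3, Plant→x5}.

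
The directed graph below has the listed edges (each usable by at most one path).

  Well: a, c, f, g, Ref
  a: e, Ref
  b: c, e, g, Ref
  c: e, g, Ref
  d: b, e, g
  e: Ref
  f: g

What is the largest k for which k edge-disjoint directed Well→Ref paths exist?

3

Assign every edge capacity 1; by Menger, the answer equals the max flow.
Path Well→Ref (+1); total 1.
Path Well→a→Ref (+1); total 2.
Path Well→c→Ref (+1); total 3.
No residual Well→Ref path; max flow = 3.
Certifying cut of size 3: {Well→Ref, Well→a, Well→c}.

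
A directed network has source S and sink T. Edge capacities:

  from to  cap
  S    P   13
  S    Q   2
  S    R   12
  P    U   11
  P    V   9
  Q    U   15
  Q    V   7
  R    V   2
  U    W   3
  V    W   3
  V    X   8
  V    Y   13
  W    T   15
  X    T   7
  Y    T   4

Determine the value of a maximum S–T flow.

Augment S→P→U→W→T: bottleneck 3, flow now 3.
Augment S→P→V→W→T: bottleneck 3, flow now 6.
Augment S→P→V→X→T: bottleneck 6, flow now 12.
Augment S→Q→V→X→T: bottleneck 1, flow now 13.
Augment S→Q→V→Y→T: bottleneck 1, flow now 14.
Augment S→R→V→Y→T: bottleneck 2, flow now 16.
No augmenting path remains; maximum flow = 16.
In the residual graph, reachable from S: {S, P, R, U}.
Min-cut edges: S→Q (2), P→V (9), R→V (2), U→W (3); capacity 2 + 9 + 2 + 3 = 16.
This cut is saturated, so no flow can exceed 16.

16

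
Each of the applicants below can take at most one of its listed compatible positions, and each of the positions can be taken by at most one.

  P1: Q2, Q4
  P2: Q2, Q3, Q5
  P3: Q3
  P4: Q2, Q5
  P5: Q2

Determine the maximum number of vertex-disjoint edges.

4

Unit-capacity flow: source→left, listed edges, right→sink; max matching = max flow.
Augmenting path P1→Q2 (+1); matched 1.
Augmenting path P2→Q3 (+1); matched 2.
Augmenting path P4→Q5 (+1); matched 3.
Augmenting path P5→Q2→P1→Q4 (+1); matched 4.
No augmenting path remains; maximum matching = 4.
König certificate: {P1, Q2, Q3, Q5} is a vertex cover of size 4 (every listed pair touches it), so no matching can be larger.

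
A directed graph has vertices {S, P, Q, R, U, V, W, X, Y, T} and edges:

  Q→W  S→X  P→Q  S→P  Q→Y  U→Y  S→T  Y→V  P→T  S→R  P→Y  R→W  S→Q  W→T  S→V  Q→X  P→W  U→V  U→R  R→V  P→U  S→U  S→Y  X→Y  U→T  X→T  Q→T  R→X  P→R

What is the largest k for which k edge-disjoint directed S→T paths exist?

6

Assign every edge capacity 1; by Menger, the answer equals the max flow.
Path S→T (+1); total 1.
Path S→P→T (+1); total 2.
Path S→Q→T (+1); total 3.
Path S→U→T (+1); total 4.
Path S→X→T (+1); total 5.
Path S→R→W→T (+1); total 6.
No residual S→T path; max flow = 6.
Certifying cut of size 6: {S→P, S→Q, S→R, S→T, S→U, S→X}.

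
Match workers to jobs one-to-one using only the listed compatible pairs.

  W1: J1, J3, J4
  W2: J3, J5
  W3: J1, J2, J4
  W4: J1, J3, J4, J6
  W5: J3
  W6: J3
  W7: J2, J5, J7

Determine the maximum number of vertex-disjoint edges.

6

Unit-capacity flow: source→left, listed edges, right→sink; max matching = max flow.
Augmenting path W1→J1 (+1); matched 1.
Augmenting path W2→J3 (+1); matched 2.
Augmenting path W3→J2 (+1); matched 3.
Augmenting path W4→J4 (+1); matched 4.
Augmenting path W7→J5 (+1); matched 5.
Augmenting path W5→J3→W2→J5→W7→J7 (+1); matched 6.
No augmenting path remains; maximum matching = 6.
König certificate: {W1, W2, W3, W4, W7, J3} is a vertex cover of size 6 (every listed pair touches it), so no matching can be larger.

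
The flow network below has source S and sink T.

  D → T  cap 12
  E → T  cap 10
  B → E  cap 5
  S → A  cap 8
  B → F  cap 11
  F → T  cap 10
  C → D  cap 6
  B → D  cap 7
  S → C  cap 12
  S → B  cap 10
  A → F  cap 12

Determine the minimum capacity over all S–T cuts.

Augment S→A→F→T: bottleneck 8, flow now 8.
Augment S→B→D→T: bottleneck 7, flow now 15.
Augment S→B→E→T: bottleneck 3, flow now 18.
Augment S→C→D→T: bottleneck 5, flow now 23.
Augment S→C→D→B→E→T: bottleneck 1, flow now 24. (uses reverse residual edge)
No augmenting path remains; maximum flow = 24.
By max-flow min-cut, the minimum cut capacity equals the max flow.
In the residual graph, reachable from S: {S, C}.
Min-cut edges: S→A (8), S→B (10), C→D (6); capacity 8 + 10 + 6 = 24.

24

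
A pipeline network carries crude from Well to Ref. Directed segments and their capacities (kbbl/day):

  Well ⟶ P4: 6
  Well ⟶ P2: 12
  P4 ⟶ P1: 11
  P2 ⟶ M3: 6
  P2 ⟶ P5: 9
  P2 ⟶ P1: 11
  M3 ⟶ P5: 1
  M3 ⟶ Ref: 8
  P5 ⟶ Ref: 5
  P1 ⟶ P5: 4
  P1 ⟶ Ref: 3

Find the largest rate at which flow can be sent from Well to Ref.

14

Augment Well→P4→P1→Ref: bottleneck 3, flow now 3.
Augment Well→P2→M3→Ref: bottleneck 6, flow now 9.
Augment Well→P2→P5→Ref: bottleneck 5, flow now 14.
No augmenting path remains; maximum flow = 14.
In the residual graph, reachable from Well: {Well, P4, P2, P5, P1}.
Min-cut edges: P2→M3 (6), P5→Ref (5), P1→Ref (3); capacity 6 + 5 + 3 = 14.
This cut is saturated, so no flow can exceed 14.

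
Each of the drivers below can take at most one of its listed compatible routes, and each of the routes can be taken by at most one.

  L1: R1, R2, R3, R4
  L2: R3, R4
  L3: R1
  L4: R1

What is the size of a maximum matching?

3

Unit-capacity flow: source→left, listed edges, right→sink; max matching = max flow.
Augmenting path L1→R1 (+1); matched 1.
Augmenting path L2→R3 (+1); matched 2.
Augmenting path L3→R1→L1→R2 (+1); matched 3.
No augmenting path remains; maximum matching = 3.
König certificate: {L1, L2, R1} is a vertex cover of size 3 (every listed pair touches it), so no matching can be larger.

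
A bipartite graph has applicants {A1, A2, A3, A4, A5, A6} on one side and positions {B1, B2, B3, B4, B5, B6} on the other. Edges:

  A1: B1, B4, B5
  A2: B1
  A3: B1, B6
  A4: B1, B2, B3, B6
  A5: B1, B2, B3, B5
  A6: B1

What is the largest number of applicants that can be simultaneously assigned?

Unit-capacity flow: source→left, listed edges, right→sink; max matching = max flow.
Augmenting path A1→B1 (+1); matched 1.
Augmenting path A3→B6 (+1); matched 2.
Augmenting path A4→B2 (+1); matched 3.
Augmenting path A5→B3 (+1); matched 4.
Augmenting path A2→B1→A1→B4 (+1); matched 5.
No augmenting path remains; maximum matching = 5.
König certificate: {A1, A3, A4, A5, B1} is a vertex cover of size 5 (every listed pair touches it), so no matching can be larger.

5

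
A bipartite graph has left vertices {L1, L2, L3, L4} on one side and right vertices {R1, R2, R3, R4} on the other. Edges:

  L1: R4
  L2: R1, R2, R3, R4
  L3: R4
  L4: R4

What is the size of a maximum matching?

2

Unit-capacity flow: source→left, listed edges, right→sink; max matching = max flow.
Augmenting path L1→R4 (+1); matched 1.
Augmenting path L2→R1 (+1); matched 2.
No augmenting path remains; maximum matching = 2.
König certificate: {L2, R4} is a vertex cover of size 2 (every listed pair touches it), so no matching can be larger.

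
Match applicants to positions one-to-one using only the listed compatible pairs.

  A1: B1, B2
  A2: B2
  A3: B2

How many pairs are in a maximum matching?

Unit-capacity flow: source→left, listed edges, right→sink; max matching = max flow.
Augmenting path A1→B1 (+1); matched 1.
Augmenting path A2→B2 (+1); matched 2.
No augmenting path remains; maximum matching = 2.
König certificate: {A1, B2} is a vertex cover of size 2 (every listed pair touches it), so no matching can be larger.

2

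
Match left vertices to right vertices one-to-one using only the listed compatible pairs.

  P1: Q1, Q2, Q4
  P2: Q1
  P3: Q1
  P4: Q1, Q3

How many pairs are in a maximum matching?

Unit-capacity flow: source→left, listed edges, right→sink; max matching = max flow.
Augmenting path P1→Q1 (+1); matched 1.
Augmenting path P4→Q3 (+1); matched 2.
Augmenting path P2→Q1→P1→Q2 (+1); matched 3.
No augmenting path remains; maximum matching = 3.
König certificate: {P1, P4, Q1} is a vertex cover of size 3 (every listed pair touches it), so no matching can be larger.

3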